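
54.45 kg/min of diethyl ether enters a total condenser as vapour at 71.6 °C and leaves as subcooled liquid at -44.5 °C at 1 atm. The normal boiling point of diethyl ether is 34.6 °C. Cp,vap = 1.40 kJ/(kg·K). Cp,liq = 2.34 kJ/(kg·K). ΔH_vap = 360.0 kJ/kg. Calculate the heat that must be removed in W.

vapour 71.6→34.6 °C: -51.8 kJ/kg
condensation at 34.6 °C: -360 kJ/kg
liquid 34.6→-44.5 °C: -185.09 kJ/kg
Δh = -51.8 + -360 + -185.09 = -596.89 kJ/kg
Q = ṁ·Δh = 54.45 kg/min × -596.89 kJ/kg = -32501 kJ/min
|Q| = 541.68 kW = 541680 W

Q_c = 542000 W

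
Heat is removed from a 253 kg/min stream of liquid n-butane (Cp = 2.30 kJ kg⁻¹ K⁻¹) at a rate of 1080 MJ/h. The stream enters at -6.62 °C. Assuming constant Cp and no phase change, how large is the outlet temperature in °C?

T_out = -37.6 °C

Q = 1080 MJ/h = 18000 kJ/min
ΔT = Q/(ṁ·Cp) = 18000/(253×2.30) = 30.933 K
T_out = -6.62 − 30.933 = -37.553 °C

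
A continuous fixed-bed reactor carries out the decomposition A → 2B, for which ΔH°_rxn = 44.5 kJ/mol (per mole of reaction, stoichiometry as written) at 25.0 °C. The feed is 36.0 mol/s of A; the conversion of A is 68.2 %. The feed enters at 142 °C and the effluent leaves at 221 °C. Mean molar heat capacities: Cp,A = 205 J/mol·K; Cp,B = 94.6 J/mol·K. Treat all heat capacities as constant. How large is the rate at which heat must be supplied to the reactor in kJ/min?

Q_in = 96000 kJ/min

Extent of reaction ξ = 0.682 × 36.0 = 24.552 mol/s
Reaction term: ξ·ΔH°_rxn = 24.552 × 44.5 = 1092.6 kJ/s
Sensible, feed 142→25 °C: -863.46 kJ/s
Outlet flows (mol/s): A 11.448, B 49.104
Sensible, products 25→221 °C: 1370.4 kJ/s
Q = ΔH = 1599.6 kJ/s = 1599.6 kW
Heat supplied = 95973 kJ/min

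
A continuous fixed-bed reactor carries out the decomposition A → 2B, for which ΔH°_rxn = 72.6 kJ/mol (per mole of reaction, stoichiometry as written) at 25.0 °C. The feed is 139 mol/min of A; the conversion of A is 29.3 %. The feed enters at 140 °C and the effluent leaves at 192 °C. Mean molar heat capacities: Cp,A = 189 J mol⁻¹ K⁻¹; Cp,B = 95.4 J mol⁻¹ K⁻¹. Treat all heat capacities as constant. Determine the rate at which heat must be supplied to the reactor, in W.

Q_in = 72300 W

Extent of reaction ξ = 0.293 × 139 = 40.727 mol/min
Reaction term: ξ·ΔH°_rxn = 40.727 × 72.6 = 2956.8 kJ/min
Sensible, feed 140→25 °C: -3021.2 kJ/min
Outlet flows (mol/min): A 98.273, B 81.454
Sensible, products 25→192 °C: 4399.5 kJ/min
Q = ΔH = 4335.1 kJ/min = 72.252 kW
Heat supplied = 72252 W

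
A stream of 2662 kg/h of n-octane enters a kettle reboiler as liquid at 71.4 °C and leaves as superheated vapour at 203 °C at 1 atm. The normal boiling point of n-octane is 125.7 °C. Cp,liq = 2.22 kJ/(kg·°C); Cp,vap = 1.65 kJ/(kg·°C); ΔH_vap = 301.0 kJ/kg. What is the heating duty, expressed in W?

Q = 406000 W

liquid 71.4→125.7 °C: 120.55 kJ/kg
vaporisation at 125.7 °C: 301 kJ/kg
vapour 125.7→203 °C: 127.54 kJ/kg
Δh = 120.55 + 301 + 127.54 = 549.09 kJ/kg
Q = ṁ·Δh = 2662 kg/h × 549.09 kJ/kg = 1.4617e+06 kJ/h
|Q| = 406.02 kW = 406020 W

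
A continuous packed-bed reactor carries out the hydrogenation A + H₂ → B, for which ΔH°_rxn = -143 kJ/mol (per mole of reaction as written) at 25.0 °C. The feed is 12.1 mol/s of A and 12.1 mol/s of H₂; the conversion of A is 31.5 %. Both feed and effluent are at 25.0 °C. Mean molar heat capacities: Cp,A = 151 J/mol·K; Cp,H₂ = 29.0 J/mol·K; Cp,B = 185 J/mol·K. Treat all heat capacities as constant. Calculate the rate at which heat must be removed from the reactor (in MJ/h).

Extent of reaction ξ = 0.315 × 12.1 = 3.8115 mol/s
Reaction term: ξ·ΔH°_rxn = 3.8115 × -143 = -545.04 kJ/s
Q = ΔH = -545.04 kJ/s = -545.04 kW
Heat removed = 1962.2 MJ/h

Q_out = 1960 MJ/h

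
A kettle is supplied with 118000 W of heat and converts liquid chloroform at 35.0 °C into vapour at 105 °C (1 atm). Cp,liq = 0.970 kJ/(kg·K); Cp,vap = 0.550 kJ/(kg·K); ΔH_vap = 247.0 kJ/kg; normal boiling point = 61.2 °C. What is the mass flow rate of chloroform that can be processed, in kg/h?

ṁ = 1430 kg/h

Δh = 0.970×(61.2−35.0) + 247.0 + 0.550×(105−61.2) = 296.5 kJ/kg
Q = 118000 W = 118 kJ/s = 424800 kJ/h
ṁ = Q/Δh = 424800 / 296.5 = 1432.7 kg/h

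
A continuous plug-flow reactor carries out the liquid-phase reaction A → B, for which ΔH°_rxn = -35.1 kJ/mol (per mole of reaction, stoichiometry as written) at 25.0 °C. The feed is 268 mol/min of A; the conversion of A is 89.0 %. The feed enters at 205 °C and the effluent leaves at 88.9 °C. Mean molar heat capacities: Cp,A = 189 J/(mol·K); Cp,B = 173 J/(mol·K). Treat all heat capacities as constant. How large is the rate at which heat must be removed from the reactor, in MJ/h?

Extent of reaction ξ = 0.890 × 268 = 238.52 mol/min
Reaction term: ξ·ΔH°_rxn = 238.52 × -35.1 = -8372.1 kJ/min
Sensible, feed 205→25 °C: -9117.4 kJ/min
Outlet flows (mol/min): A 29.48, B 238.52
Sensible, products 25→88.9 °C: 2992.8 kJ/min
Q = ΔH = -14497 kJ/min = -241.61 kW
Heat removed = 869.8 MJ/h

Q_out = 870 MJ/h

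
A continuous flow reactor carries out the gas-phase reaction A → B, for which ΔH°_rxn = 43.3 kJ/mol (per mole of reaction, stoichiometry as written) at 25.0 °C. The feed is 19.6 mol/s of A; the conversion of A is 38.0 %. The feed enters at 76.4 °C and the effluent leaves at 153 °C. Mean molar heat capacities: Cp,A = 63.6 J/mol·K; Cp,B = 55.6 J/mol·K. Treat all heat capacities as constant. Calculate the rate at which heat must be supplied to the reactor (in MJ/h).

Q_in = 1480 MJ/h

Extent of reaction ξ = 0.380 × 19.6 = 7.448 mol/s
Reaction term: ξ·ΔH°_rxn = 7.448 × 43.3 = 322.5 kJ/s
Sensible, feed 76.4→25 °C: -64.073 kJ/s
Outlet flows (mol/s): A 12.152, B 7.448
Sensible, products 25→153 °C: 151.93 kJ/s
Q = ΔH = 410.36 kJ/s = 410.36 kW
Heat supplied = 1477.3 MJ/h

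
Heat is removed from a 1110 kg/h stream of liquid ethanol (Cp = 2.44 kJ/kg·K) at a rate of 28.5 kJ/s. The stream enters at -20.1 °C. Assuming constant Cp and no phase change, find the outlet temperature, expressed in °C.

Q = 28.5 kJ/s = 102600 kJ/h
ΔT = Q/(ṁ·Cp) = 102600/(1110×2.44) = 37.882 K
T_out = -20.1 − 37.882 = -57.982 °C

T_out = -58.0 °C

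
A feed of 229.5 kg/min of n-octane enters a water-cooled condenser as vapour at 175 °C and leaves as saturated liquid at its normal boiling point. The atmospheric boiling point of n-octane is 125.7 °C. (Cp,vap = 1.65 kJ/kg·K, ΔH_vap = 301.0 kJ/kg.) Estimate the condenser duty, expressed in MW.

Q_c = 1.46 MW

vapour 175→125.7 °C: -81.345 kJ/kg
condensation at 125.7 °C: -301 kJ/kg
Δh = -81.345 + -301 = -382.34 kJ/kg
Q = ṁ·Δh = 229.5 kg/min × -382.34 kJ/kg = -87748 kJ/min
|Q| = 1462.5 kW = 1.4625 MW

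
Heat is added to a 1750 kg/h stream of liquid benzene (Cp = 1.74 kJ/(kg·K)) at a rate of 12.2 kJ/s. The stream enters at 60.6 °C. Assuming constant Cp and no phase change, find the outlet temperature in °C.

T_out = 75.0 °C

Q = 12.2 kJ/s = 43920 kJ/h
ΔT = Q/(ṁ·Cp) = 43920/(1750×1.74) = 14.424 K
T_out = 60.6 + 14.424 = 75.024 °C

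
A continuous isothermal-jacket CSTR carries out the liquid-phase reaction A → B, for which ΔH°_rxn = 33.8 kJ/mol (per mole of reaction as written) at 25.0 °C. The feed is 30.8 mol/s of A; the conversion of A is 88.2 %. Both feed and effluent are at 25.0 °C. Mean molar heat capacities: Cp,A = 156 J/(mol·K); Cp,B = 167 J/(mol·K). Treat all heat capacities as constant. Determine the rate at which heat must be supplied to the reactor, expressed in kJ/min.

Extent of reaction ξ = 0.882 × 30.8 = 27.166 mol/s
Reaction term: ξ·ΔH°_rxn = 27.166 × 33.8 = 918.2 kJ/s
Q = ΔH = 918.2 kJ/s = 918.2 kW
Heat supplied = 55092 kJ/min

Q_in = 55100 kJ/min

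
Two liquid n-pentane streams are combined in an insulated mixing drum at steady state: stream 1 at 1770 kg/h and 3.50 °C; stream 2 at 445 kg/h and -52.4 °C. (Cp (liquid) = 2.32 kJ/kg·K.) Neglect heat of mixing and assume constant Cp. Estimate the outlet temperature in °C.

T_out = -7.73 °C

Energy balance with Q = 0: Σ ṁᵢCp,ᵢ(T_out − Tᵢ) = 0
Σ ṁᵢCp,ᵢTᵢ = 1770×2.32×3.50 + 445×2.32×-52.4 = -39725
Σ ṁᵢCp,ᵢ = 1770×2.32 + 445×2.32 = 5138.8
T_out = -39725 / 5138.8 = -7.7305 °C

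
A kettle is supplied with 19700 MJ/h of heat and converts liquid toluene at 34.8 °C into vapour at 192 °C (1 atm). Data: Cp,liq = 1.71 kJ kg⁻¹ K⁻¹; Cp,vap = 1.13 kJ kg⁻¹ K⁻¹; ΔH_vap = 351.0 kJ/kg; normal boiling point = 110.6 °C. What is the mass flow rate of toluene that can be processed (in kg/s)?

ṁ = 9.56 kg/s

Δh = 1.71×(110.6−34.8) + 351.0 + 1.13×(192−110.6) = 572.6 kJ/kg
Q = 19700 MJ/h = 5472.2 kJ/s = 5472.2 kJ/s
ṁ = Q/Δh = 5472.2 / 572.6 = 9.5568 kg/s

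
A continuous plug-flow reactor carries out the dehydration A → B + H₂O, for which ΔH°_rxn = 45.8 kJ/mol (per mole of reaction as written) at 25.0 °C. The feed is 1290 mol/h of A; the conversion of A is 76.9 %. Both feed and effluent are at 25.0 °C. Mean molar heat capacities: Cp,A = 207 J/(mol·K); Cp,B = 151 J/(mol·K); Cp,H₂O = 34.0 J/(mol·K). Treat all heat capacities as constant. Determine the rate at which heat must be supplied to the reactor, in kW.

Q_in = 12.6 kW

Extent of reaction ξ = 0.769 × 1290 = 992.01 mol/h
Reaction term: ξ·ΔH°_rxn = 992.01 × 45.8 = 45434 kJ/h
Q = ΔH = 45434 kJ/h = 12.621 kW
Heat supplied = 12.621 kW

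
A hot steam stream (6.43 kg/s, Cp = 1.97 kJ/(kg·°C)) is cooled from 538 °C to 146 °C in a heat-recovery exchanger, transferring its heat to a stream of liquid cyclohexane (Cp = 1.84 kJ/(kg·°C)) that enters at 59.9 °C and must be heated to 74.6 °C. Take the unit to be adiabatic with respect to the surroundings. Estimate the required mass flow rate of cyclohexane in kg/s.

Heat released by hot stream: Q = 6.43 × 1.97 × (538 − 146) = 4965.5 kJ/s
Energy balance on cold side (adiabatic exchanger): Q = ṁ_c·Cp_c·(T_c,out − T_c,in)
ṁ_c = 4965.5 / [1.84 × (74.6 − 59.9)] = 183.58 kg/s

ṁ_c = 184 kg/s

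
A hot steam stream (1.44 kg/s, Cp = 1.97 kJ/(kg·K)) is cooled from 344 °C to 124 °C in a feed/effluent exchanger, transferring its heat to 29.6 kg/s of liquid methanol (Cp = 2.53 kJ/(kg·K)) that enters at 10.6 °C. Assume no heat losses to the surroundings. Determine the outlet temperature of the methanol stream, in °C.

T_c,out = 18.9 °C

Heat released by hot stream: Q = 1.44 × 1.97 × (344 − 124) = 624.1 kJ/s
Energy balance on cold side (adiabatic exchanger): Q = ṁ_c·Cp_c·(T_c,out − T_c,in)
T_c,out = 10.6 + 624.1/(29.6 × 2.53) = 18.934 °C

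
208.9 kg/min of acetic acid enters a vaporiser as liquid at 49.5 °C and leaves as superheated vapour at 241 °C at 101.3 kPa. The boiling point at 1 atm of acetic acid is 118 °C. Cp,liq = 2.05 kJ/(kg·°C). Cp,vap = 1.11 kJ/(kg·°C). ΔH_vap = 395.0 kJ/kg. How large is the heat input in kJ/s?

Q = 2340 kJ/s

liquid 49.5→118 °C: 140.42 kJ/kg
vaporisation at 118 °C: 395 kJ/kg
vapour 118→241 °C: 136.53 kJ/kg
Δh = 140.42 + 395 + 136.53 = 671.95 kJ/kg
Q = ṁ·Δh = 208.9 kg/min × 671.95 kJ/kg = 140370 kJ/min
|Q| = 2339.5 kW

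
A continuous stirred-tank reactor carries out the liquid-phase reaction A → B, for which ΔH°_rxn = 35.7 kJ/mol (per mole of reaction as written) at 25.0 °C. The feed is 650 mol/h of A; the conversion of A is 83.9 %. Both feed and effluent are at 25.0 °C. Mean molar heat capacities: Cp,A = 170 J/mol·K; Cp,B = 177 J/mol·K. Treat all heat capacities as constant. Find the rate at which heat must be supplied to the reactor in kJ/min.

Extent of reaction ξ = 0.839 × 650 = 545.35 mol/h
Reaction term: ξ·ΔH°_rxn = 545.35 × 35.7 = 19469 kJ/h
Q = ΔH = 19469 kJ/h = 5.4081 kW
Heat supplied = 324.48 kJ/min

Q_in = 324 kJ/min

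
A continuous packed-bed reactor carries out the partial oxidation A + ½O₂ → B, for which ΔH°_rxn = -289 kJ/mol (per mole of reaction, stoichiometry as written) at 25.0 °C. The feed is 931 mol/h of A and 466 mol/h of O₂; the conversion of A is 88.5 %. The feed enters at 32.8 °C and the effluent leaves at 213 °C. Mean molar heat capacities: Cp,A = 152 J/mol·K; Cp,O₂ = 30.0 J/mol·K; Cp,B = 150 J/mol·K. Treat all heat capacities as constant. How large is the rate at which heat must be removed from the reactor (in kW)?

Q_out = 59.1 kW

Extent of reaction ξ = 0.885 × 931 = 823.94 mol/h
Reaction term: ξ·ΔH°_rxn = 823.94 × -289 = -238120 kJ/h
Sensible, feed 32.8→25 °C: -1212.8 kJ/h
Outlet flows (mol/h): A 107.06, O₂ 54.032, B 823.94
Sensible, products 25→213 °C: 26599 kJ/h
Q = ΔH = -212730 kJ/h = -59.092 kW
Heat removed = 59.092 kW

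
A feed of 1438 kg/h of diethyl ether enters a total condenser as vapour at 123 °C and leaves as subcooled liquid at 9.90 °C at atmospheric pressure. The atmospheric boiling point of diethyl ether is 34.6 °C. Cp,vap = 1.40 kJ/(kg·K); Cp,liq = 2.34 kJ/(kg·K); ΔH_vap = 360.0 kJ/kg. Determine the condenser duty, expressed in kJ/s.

Q_c = 216 kJ/s

vapour 123→34.6 °C: -123.76 kJ/kg
condensation at 34.6 °C: -360 kJ/kg
liquid 34.6→9.90 °C: -57.798 kJ/kg
Δh = -123.76 + -360 + -57.798 = -541.56 kJ/kg
Q = ṁ·Δh = 1438 kg/h × -541.56 kJ/kg = -778760 kJ/h
|Q| = 216.32 kW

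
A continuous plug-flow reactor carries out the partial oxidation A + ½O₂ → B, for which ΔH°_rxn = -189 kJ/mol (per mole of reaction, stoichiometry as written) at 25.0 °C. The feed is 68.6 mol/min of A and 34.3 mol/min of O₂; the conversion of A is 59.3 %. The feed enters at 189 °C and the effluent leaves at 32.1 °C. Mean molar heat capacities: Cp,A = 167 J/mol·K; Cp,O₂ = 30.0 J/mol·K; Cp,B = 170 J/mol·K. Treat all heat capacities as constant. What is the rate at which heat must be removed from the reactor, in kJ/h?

Extent of reaction ξ = 0.593 × 68.6 = 40.68 mol/min
Reaction term: ξ·ΔH°_rxn = 40.68 × -189 = -7688.5 kJ/min
Sensible, feed 189→25 °C: -2047.6 kJ/min
Outlet flows (mol/min): A 27.92, O₂ 13.96, B 40.68
Sensible, products 25→32.1 °C: 85.179 kJ/min
Q = ΔH = -9650.9 kJ/min = -160.85 kW
Heat removed = 579050 kJ/h

Q_out = 579000 kJ/h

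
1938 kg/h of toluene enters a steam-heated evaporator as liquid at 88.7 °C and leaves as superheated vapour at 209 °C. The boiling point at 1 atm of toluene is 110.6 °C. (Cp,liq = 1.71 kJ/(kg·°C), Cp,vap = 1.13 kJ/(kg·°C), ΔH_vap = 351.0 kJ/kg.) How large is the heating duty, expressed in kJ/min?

liquid 88.7→110.6 °C: 37.449 kJ/kg
vaporisation at 110.6 °C: 351 kJ/kg
vapour 110.6→209 °C: 111.19 kJ/kg
Δh = 37.449 + 351 + 111.19 = 499.64 kJ/kg
Q = ṁ·Δh = 1938 kg/h × 499.64 kJ/kg = 968300 kJ/h
|Q| = 268.97 kW = 16138 kJ/min

Q = 16100 kJ/min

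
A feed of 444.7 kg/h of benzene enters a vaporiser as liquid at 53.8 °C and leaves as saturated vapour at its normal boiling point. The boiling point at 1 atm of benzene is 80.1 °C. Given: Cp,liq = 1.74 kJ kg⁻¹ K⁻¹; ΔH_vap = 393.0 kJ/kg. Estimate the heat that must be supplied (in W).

liquid 53.8→80.1 °C: 45.762 kJ/kg
vaporisation at 80.1 °C: 393 kJ/kg
Δh = 45.762 + 393 = 438.76 kJ/kg
Q = ṁ·Δh = 444.7 kg/h × 438.76 kJ/kg = 195120 kJ/h
|Q| = 54.199 kW = 54199 W

Q = 54200 W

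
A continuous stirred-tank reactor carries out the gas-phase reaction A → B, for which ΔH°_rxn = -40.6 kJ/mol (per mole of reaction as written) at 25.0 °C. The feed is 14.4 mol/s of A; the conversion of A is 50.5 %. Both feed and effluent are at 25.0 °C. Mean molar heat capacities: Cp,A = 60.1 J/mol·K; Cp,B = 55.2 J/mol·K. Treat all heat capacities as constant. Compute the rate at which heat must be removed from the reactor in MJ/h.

Q_out = 1060 MJ/h

Extent of reaction ξ = 0.505 × 14.4 = 7.272 mol/s
Reaction term: ξ·ΔH°_rxn = 7.272 × -40.6 = -295.24 kJ/s
Q = ΔH = -295.24 kJ/s = -295.24 kW
Heat removed = 1062.9 MJ/h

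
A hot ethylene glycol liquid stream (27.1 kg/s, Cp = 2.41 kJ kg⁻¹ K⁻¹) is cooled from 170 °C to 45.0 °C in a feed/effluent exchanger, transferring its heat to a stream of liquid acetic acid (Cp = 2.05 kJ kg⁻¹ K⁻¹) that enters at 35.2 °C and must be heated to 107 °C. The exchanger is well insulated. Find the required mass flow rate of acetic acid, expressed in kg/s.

Heat released by hot stream: Q = 27.1 × 2.41 × (170 − 45.0) = 8163.9 kJ/s
Energy balance on cold side (adiabatic exchanger): Q = ṁ_c·Cp_c·(T_c,out − T_c,in)
ṁ_c = 8163.9 / [2.05 × (107 − 35.2)] = 55.465 kg/s

ṁ_c = 55.5 kg/s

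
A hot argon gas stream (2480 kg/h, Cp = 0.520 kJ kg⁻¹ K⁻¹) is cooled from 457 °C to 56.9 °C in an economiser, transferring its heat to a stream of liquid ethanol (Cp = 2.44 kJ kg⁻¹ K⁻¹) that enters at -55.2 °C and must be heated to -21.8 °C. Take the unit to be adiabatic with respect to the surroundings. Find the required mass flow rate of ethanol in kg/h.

Heat released by hot stream: Q = 2480 × 0.520 × (457 − 56.9) = 515970 kJ/h
Energy balance on cold side (adiabatic exchanger): Q = ṁ_c·Cp_c·(T_c,out − T_c,in)
ṁ_c = 515970 / [2.44 × (-21.8 − -55.2)] = 6331.2 kg/h

ṁ_c = 6330 kg/h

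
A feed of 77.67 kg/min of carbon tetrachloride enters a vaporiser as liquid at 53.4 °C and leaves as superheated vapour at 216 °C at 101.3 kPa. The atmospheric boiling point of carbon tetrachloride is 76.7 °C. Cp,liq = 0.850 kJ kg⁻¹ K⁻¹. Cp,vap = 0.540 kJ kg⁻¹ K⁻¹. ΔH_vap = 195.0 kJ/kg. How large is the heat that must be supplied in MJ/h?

Q = 1350 MJ/h

liquid 53.4→76.7 °C: 19.805 kJ/kg
vaporisation at 76.7 °C: 195 kJ/kg
vapour 76.7→216 °C: 75.222 kJ/kg
Δh = 19.805 + 195 + 75.222 = 290.03 kJ/kg
Q = ṁ·Δh = 77.67 kg/min × 290.03 kJ/kg = 22526 kJ/min
|Q| = 375.44 kW = 1351.6 MJ/h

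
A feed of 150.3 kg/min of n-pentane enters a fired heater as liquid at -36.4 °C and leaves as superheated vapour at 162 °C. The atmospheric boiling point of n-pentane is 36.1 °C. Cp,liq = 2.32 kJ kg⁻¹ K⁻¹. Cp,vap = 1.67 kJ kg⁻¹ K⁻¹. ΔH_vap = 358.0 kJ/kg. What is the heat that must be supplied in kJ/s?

Q = 1840 kJ/s

liquid -36.4→36.1 °C: 168.2 kJ/kg
vaporisation at 36.1 °C: 358 kJ/kg
vapour 36.1→162 °C: 210.25 kJ/kg
Δh = 168.2 + 358 + 210.25 = 736.45 kJ/kg
Q = ṁ·Δh = 150.3 kg/min × 736.45 kJ/kg = 110690 kJ/min
|Q| = 1844.8 kW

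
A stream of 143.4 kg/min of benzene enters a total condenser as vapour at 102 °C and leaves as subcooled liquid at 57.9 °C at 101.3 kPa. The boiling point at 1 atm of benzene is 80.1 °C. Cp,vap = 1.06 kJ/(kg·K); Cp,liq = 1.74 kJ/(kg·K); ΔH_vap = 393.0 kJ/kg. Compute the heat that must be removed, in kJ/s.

vapour 102→80.1 °C: -23.214 kJ/kg
condensation at 80.1 °C: -393 kJ/kg
liquid 80.1→57.9 °C: -38.628 kJ/kg
Δh = -23.214 + -393 + -38.628 = -454.84 kJ/kg
Q = ṁ·Δh = 143.4 kg/min × -454.84 kJ/kg = -65224 kJ/min
|Q| = 1087.1 kW

Q_c = 1090 kJ/s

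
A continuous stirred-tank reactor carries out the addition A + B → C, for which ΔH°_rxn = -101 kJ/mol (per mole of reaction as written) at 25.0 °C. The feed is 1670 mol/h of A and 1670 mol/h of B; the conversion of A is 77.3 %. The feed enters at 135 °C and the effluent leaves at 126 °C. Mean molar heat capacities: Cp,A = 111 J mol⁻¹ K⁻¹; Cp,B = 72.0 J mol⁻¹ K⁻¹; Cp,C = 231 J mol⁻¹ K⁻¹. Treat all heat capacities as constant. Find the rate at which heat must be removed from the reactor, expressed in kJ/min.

Extent of reaction ξ = 0.773 × 1670 = 1290.9 mol/h
Reaction term: ξ·ΔH°_rxn = 1290.9 × -101 = -130380 kJ/h
Sensible, feed 135→25 °C: -33617 kJ/h
Outlet flows (mol/h): A 379.09, B 379.09, C 1290.9
Sensible, products 25→126 °C: 37125 kJ/h
Q = ΔH = -126870 kJ/h = -35.243 kW
Heat removed = 2114.6 kJ/min

Q_out = 2110 kJ/min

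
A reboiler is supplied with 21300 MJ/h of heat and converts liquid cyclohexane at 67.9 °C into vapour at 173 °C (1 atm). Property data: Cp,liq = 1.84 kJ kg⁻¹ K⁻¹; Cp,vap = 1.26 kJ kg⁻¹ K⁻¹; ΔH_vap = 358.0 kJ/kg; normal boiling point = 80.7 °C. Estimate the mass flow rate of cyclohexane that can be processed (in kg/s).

ṁ = 11.9 kg/s

Δh = 1.84×(80.7−67.9) + 358.0 + 1.26×(173−80.7) = 497.85 kJ/kg
Q = 21300 MJ/h = 5916.7 kJ/s = 5916.7 kJ/s
ṁ = Q/Δh = 5916.7 / 497.85 = 11.884 kg/s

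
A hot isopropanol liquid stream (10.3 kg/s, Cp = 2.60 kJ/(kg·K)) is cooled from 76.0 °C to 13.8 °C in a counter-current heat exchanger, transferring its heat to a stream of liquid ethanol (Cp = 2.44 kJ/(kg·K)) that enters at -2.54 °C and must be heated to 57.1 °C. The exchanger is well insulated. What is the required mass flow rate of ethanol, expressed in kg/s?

ṁ_c = 11.4 kg/s

Heat released by hot stream: Q = 10.3 × 2.60 × (76.0 − 13.8) = 1665.7 kJ/s
Energy balance on cold side (adiabatic exchanger): Q = ṁ_c·Cp_c·(T_c,out − T_c,in)
ṁ_c = 1665.7 / [2.44 × (57.1 − -2.54)] = 11.447 kg/s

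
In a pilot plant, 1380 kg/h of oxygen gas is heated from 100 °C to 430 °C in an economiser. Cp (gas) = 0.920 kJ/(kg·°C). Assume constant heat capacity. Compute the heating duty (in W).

Q = ṁ·Cp·ΔT = 1380 × 0.920 × (430 − 100) = 418970 kJ/h
Converting: 418970 / 3600 s = 116.38 kW
Heating duty = 116380 W

Q = 116000 W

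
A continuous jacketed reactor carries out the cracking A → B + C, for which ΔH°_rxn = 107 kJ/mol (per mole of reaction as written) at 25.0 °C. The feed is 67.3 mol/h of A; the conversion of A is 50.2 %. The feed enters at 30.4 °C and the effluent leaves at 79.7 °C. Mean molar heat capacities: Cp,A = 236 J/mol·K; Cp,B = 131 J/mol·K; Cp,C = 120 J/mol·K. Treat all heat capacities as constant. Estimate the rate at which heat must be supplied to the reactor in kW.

Extent of reaction ξ = 0.502 × 67.3 = 33.785 mol/h
Reaction term: ξ·ΔH°_rxn = 33.785 × 107 = 3615 kJ/h
Sensible, feed 30.4→25 °C: -85.767 kJ/h
Outlet flows (mol/h): A 33.515, B 33.785, C 33.785
Sensible, products 25→79.7 °C: 896.51 kJ/h
Q = ΔH = 4425.7 kJ/h = 1.2294 kW
Heat supplied = 1.2294 kW

Q_in = 1.23 kW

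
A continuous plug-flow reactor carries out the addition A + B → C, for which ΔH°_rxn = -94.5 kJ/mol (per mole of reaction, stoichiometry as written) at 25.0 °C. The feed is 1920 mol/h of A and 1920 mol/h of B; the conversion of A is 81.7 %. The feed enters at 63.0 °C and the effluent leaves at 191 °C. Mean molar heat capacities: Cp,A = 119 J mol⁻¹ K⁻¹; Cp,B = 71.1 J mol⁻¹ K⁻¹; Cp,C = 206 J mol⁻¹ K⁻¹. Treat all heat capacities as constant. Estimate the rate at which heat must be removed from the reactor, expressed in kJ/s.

Q_out = 27.0 kJ/s

Extent of reaction ξ = 0.817 × 1920 = 1568.6 mol/h
Reaction term: ξ·ΔH°_rxn = 1568.6 × -94.5 = -148240 kJ/h
Sensible, feed 63.0→25 °C: -13870 kJ/h
Outlet flows (mol/h): A 351.36, B 351.36, C 1568.6
Sensible, products 25→191 °C: 64729 kJ/h
Q = ΔH = -97377 kJ/h = -27.049 kW
Heat removed = 27.049 kJ/s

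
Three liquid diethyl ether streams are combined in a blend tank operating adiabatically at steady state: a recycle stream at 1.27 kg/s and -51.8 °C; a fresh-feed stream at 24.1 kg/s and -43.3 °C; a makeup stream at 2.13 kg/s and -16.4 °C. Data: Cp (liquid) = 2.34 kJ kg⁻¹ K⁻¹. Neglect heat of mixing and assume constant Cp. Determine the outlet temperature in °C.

T_out = -41.6 °C

Energy balance with Q = 0: Σ ṁᵢCp,ᵢ(T_out − Tᵢ) = 0
T_out = Σ ṁᵢCp,ᵢTᵢ / Σ ṁᵢCp,ᵢ
      = -2677.5 / 64.35 = -41.609 °C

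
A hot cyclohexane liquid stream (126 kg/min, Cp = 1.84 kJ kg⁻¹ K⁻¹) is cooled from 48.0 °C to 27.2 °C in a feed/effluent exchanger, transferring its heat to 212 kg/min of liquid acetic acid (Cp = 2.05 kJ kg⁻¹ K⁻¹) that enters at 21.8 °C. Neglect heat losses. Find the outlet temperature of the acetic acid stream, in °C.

T_c,out = 32.9 °C

Heat released by hot stream: Q = 126 × 1.84 × (48.0 − 27.2) = 4822.3 kJ/min
Energy balance on cold side (adiabatic exchanger): Q = ṁ_c·Cp_c·(T_c,out − T_c,in)
T_c,out = 21.8 + 4822.3/(212 × 2.05) = 32.896 °C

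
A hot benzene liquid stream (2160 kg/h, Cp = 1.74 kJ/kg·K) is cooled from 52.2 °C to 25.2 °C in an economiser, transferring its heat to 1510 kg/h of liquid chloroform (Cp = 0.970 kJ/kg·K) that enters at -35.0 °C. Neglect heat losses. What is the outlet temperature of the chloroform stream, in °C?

Heat released by hot stream: Q = 2160 × 1.74 × (52.2 − 25.2) = 101480 kJ/h
Energy balance on cold side (adiabatic exchanger): Q = ṁ_c·Cp_c·(T_c,out − T_c,in)
T_c,out = -35.0 + 101480/(1510 × 0.970) = 34.282 °C

T_c,out = 34.3 °C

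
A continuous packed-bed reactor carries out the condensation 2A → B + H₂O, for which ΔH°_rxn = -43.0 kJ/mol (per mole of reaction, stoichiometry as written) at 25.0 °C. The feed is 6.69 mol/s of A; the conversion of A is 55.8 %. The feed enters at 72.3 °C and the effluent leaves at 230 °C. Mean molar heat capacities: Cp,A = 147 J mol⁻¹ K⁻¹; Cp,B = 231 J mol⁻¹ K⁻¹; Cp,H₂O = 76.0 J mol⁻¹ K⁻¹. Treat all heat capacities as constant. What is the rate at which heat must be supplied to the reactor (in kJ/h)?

Q_in = 287000 kJ/h

Extent of reaction ξ = 0.558 × 6.69 / 2 = 1.8665 mol/s
Reaction term: ξ·ΔH°_rxn = 1.8665 × -43.0 = -80.26 kJ/s
Sensible, feed 72.3→25 °C: -46.516 kJ/s
Outlet flows (mol/s): A 2.957, B 1.8665, H₂O 1.8665
Sensible, products 25→230 °C: 206.58 kJ/s
Q = ΔH = 79.801 kJ/s = 79.801 kW
Heat supplied = 287280 kJ/h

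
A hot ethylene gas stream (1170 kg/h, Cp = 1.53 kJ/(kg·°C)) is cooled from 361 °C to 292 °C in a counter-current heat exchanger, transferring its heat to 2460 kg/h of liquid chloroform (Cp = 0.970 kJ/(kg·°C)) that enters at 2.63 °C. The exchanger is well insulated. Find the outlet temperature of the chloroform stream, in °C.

Heat released by hot stream: Q = 1170 × 1.53 × (361 − 292) = 123520 kJ/h
Energy balance on cold side (adiabatic exchanger): Q = ṁ_c·Cp_c·(T_c,out − T_c,in)
T_c,out = 2.63 + 123520/(2460 × 0.970) = 54.393 °C

T_c,out = 54.4 °C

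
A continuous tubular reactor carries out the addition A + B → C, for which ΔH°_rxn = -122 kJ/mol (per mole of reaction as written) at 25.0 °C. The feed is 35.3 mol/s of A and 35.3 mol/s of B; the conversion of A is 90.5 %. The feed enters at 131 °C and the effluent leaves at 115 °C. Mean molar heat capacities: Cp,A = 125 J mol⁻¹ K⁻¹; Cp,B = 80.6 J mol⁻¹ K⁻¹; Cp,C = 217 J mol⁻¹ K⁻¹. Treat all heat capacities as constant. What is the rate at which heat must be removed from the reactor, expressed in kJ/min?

Q_out = 239000 kJ/min

Extent of reaction ξ = 0.905 × 35.3 = 31.946 mol/s
Reaction term: ξ·ΔH°_rxn = 31.946 × -122 = -3897.5 kJ/s
Sensible, feed 131→25 °C: -769.31 kJ/s
Outlet flows (mol/s): A 3.3535, B 3.3535, C 31.946
Sensible, products 25→115 °C: 685.97 kJ/s
Q = ΔH = -3980.8 kJ/s = -3980.8 kW
Heat removed = 238850 kJ/min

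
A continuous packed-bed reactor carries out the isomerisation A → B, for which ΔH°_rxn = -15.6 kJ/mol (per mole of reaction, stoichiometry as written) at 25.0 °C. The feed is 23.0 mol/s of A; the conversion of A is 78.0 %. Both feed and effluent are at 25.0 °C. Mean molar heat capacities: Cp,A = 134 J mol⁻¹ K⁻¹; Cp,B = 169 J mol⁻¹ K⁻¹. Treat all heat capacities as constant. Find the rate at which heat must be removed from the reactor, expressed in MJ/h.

Q_out = 1010 MJ/h

Extent of reaction ξ = 0.780 × 23.0 = 17.94 mol/s
Reaction term: ξ·ΔH°_rxn = 17.94 × -15.6 = -279.86 kJ/s
Q = ΔH = -279.86 kJ/s = -279.86 kW
Heat removed = 1007.5 MJ/h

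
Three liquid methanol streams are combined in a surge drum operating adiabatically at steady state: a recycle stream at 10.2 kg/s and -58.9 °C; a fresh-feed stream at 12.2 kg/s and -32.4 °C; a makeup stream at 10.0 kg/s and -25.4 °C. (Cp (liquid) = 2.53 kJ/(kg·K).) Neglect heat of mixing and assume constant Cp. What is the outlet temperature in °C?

Energy balance with Q = 0: Σ ṁᵢCp,ᵢ(T_out − Tᵢ) = 0
T_out = Σ ṁᵢCp,ᵢTᵢ / Σ ṁᵢCp,ᵢ
      = -3162.7 / 81.972 = -38.582 °C

T_out = -38.6 °C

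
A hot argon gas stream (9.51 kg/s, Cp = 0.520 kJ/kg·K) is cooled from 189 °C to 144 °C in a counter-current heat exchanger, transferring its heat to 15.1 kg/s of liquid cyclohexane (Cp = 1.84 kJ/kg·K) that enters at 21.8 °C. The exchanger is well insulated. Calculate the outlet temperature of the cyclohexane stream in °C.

T_c,out = 29.8 °C

Heat released by hot stream: Q = 9.51 × 0.520 × (189 − 144) = 222.53 kJ/s
Energy balance on cold side (adiabatic exchanger): Q = ṁ_c·Cp_c·(T_c,out − T_c,in)
T_c,out = 21.8 + 222.53/(15.1 × 1.84) = 29.809 °C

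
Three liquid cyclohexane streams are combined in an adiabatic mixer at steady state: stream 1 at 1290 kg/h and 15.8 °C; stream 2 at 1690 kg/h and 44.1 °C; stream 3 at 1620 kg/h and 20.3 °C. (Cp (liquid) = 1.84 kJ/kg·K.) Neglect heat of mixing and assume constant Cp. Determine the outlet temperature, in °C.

Energy balance with Q = 0: Σ ṁᵢCp,ᵢ(T_out − Tᵢ) = 0
T_out = Σ ṁᵢCp,ᵢTᵢ / Σ ṁᵢCp,ᵢ
      = 235150 / 8464 = 27.782 °C

T_out = 27.8 °C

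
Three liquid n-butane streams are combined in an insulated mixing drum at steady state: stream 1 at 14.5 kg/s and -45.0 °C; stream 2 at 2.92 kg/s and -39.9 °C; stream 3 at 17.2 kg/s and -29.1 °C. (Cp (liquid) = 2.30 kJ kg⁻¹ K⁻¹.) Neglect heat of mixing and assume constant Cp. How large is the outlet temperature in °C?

Adiabatic, steady state ⇒ Σ ṁᵢCp,ᵢ(T_out − Tᵢ) = 0
T_out = Σ ṁᵢCp,ᵢTᵢ / Σ ṁᵢCp,ᵢ
      = -2919.9 / 79.626 = -36.67 °C

T_out = -36.7 °C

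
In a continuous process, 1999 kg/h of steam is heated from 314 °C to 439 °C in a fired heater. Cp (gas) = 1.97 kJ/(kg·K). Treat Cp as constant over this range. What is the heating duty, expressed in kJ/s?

Q = 137 kJ/s

Q = ṁ·Cp·ΔT = 1999 × 1.97 × (439 − 314) = 492250 kJ/h
Converting: 492250 / 3600 s = 136.74 kW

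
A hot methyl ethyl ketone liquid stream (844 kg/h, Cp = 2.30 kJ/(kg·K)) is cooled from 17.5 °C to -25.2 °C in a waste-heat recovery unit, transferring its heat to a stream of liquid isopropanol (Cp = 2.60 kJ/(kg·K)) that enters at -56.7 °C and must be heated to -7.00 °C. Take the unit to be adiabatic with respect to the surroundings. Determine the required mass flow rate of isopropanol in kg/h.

Heat released by hot stream: Q = 844 × 2.30 × (17.5 − -25.2) = 82889 kJ/h
Energy balance on cold side (adiabatic exchanger): Q = ṁ_c·Cp_c·(T_c,out − T_c,in)
ṁ_c = 82889 / [2.60 × (-7.00 − -56.7)] = 641.46 kg/h

ṁ_c = 641 kg/h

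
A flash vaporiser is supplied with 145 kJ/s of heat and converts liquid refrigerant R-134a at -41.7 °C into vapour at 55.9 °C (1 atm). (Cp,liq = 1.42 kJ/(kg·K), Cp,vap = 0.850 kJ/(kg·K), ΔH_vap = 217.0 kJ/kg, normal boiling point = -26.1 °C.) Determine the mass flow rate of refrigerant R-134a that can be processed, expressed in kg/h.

Δh = 1.42×(-26.1−-41.7) + 217.0 + 0.850×(55.9−-26.1) = 308.85 kJ/kg
Q = 145 kJ/s = 145 kJ/s = 522000 kJ/h
ṁ = Q/Δh = 522000 / 308.85 = 1690.1 kg/h

ṁ = 1690 kg/h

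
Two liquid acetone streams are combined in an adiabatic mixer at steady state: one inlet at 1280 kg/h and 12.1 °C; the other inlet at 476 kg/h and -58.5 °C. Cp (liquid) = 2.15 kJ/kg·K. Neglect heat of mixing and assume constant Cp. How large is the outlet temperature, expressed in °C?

Energy balance with Q = 0: Σ ṁᵢCp,ᵢ(T_out − Tᵢ) = 0
Σ ṁᵢCp,ᵢTᵢ = 1280×2.15×12.1 + 476×2.15×-58.5 = -26570
Σ ṁᵢCp,ᵢ = 1280×2.15 + 476×2.15 = 3775.4
T_out = -26570 / 3775.4 = -7.0376 °C

T_out = -7.04 °C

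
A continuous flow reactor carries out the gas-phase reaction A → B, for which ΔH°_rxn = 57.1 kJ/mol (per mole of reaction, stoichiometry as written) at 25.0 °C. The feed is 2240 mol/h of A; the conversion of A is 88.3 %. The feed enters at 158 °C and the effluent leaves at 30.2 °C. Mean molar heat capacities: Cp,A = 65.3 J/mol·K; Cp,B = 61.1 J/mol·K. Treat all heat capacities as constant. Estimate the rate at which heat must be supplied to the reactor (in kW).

Extent of reaction ξ = 0.883 × 2240 = 1977.9 mol/h
Reaction term: ξ·ΔH°_rxn = 1977.9 × 57.1 = 112940 kJ/h
Sensible, feed 158→25 °C: -19454 kJ/h
Outlet flows (mol/h): A 262.08, B 1977.9
Sensible, products 25→30.2 °C: 717.42 kJ/h
Q = ΔH = 94202 kJ/h = 26.167 kW
Heat supplied = 26.167 kW

Q_in = 26.2 kW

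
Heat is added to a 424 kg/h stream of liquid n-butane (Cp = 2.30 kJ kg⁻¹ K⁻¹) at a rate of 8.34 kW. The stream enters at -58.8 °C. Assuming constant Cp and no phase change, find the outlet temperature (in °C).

Q = 8.34 kW = 30024 kJ/h
ΔT = Q/(ṁ·Cp) = 30024/(424×2.30) = 30.788 K
T_out = -58.8 + 30.788 = -28.012 °C

T_out = -28.0 °C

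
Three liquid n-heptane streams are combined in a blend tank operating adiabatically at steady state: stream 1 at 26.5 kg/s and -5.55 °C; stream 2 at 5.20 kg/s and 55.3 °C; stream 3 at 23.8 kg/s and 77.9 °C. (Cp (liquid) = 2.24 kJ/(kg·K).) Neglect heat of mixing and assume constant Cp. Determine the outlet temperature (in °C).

T_out = 35.9 °C

Energy balance with Q = 0: Σ ṁᵢCp,ᵢ(T_out − Tᵢ) = 0
Σ ṁᵢCp,ᵢTᵢ = 26.5×2.24×-5.55 + 5.20×2.24×55.3 + 23.8×2.24×77.9 = 4467.7
Σ ṁᵢCp,ᵢ = 26.5×2.24 + 5.20×2.24 + 23.8×2.24 = 124.32
T_out = 4467.7 / 124.32 = 35.937 °C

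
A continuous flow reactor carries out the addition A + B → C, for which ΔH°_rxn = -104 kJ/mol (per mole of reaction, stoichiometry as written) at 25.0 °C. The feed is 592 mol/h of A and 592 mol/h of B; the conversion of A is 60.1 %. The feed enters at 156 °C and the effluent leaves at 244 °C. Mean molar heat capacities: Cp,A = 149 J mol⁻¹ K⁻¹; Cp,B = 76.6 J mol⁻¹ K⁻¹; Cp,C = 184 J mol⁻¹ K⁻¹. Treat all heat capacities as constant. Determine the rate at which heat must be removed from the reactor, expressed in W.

Extent of reaction ξ = 0.601 × 592 = 355.79 mol/h
Reaction term: ξ·ΔH°_rxn = 355.79 × -104 = -37002 kJ/h
Sensible, feed 156→25 °C: -17496 kJ/h
Outlet flows (mol/h): A 236.21, B 236.21, C 355.79
Sensible, products 25→244 °C: 26007 kJ/h
Q = ΔH = -28491 kJ/h = -7.9141 kW
Heat removed = 7914.1 W

Q_out = 7910 W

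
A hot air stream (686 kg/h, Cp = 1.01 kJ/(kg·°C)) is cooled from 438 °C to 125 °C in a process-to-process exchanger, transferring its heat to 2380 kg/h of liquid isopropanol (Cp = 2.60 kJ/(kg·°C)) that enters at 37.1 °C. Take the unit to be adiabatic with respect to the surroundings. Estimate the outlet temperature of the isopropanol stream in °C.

T_c,out = 72.1 °C

Heat released by hot stream: Q = 686 × 1.01 × (438 − 125) = 216870 kJ/h
Energy balance on cold side (adiabatic exchanger): Q = ṁ_c·Cp_c·(T_c,out − T_c,in)
T_c,out = 37.1 + 216870/(2380 × 2.60) = 72.146 °C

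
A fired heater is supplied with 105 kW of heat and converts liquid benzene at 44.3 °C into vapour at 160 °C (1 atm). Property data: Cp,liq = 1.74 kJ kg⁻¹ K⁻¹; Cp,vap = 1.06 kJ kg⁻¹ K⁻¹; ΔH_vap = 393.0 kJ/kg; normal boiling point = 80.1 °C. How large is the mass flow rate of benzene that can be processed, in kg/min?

Δh = 1.74×(80.1−44.3) + 393.0 + 1.06×(160−80.1) = 539.99 kJ/kg
Q = 105 kW = 105 kJ/s = 6300 kJ/min
ṁ = Q/Δh = 6300 / 539.99 = 11.667 kg/min

ṁ = 11.7 kg/min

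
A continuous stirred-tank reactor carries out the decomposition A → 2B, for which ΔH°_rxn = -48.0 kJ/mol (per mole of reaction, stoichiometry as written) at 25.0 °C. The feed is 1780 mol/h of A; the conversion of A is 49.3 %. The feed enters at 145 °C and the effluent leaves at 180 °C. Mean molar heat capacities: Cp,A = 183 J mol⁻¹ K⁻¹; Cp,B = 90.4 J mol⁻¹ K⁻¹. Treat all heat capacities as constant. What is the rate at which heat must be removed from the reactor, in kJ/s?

Q_out = 8.62 kJ/s

Extent of reaction ξ = 0.493 × 1780 = 877.54 mol/h
Reaction term: ξ·ΔH°_rxn = 877.54 × -48.0 = -42122 kJ/h
Sensible, feed 145→25 °C: -39089 kJ/h
Outlet flows (mol/h): A 902.46, B 1755.1
Sensible, products 25→180 °C: 50190 kJ/h
Q = ΔH = -31020 kJ/h = -8.6167 kW
Heat removed = 8.6167 kJ/s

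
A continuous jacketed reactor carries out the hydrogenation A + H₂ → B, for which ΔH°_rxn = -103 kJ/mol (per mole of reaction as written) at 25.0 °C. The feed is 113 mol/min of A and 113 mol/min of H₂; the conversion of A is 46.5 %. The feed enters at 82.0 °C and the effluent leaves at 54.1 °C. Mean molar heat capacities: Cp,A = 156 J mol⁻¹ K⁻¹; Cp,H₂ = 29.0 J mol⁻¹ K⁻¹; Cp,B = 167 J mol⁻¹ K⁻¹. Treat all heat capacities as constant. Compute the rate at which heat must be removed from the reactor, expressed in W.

Q_out = 100000 W

Extent of reaction ξ = 0.465 × 113 = 52.545 mol/min
Reaction term: ξ·ΔH°_rxn = 52.545 × -103 = -5412.1 kJ/min
Sensible, feed 82.0→25 °C: -1191.6 kJ/min
Outlet flows (mol/min): A 60.455, H₂ 60.455, B 52.545
Sensible, products 25→54.1 °C: 580.81 kJ/min
Q = ΔH = -6022.9 kJ/min = -100.38 kW
Heat removed = 100380 W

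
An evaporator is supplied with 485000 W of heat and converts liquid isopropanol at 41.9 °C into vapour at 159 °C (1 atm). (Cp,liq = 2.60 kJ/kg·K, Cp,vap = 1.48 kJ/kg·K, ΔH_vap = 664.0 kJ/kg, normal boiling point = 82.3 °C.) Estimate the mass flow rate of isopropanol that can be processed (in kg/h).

Δh = 2.60×(82.3−41.9) + 664.0 + 1.48×(159−82.3) = 882.56 kJ/kg
Q = 485000 W = 485 kJ/s = 1.746e+06 kJ/h
ṁ = Q/Δh = 1.746e+06 / 882.56 = 1978.3 kg/h

ṁ = 1980 kg/h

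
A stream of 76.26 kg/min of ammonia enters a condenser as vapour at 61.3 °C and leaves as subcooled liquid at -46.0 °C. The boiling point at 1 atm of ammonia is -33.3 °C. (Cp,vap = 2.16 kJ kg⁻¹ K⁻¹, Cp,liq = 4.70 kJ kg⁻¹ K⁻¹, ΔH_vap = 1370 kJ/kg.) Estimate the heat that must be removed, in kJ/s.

vapour 61.3→-33.3 °C: -204.34 kJ/kg
condensation at -33.3 °C: -1370 kJ/kg
liquid -33.3→-46.0 °C: -59.69 kJ/kg
Δh = -204.34 + -1370 + -59.69 = -1634 kJ/kg
Q = ṁ·Δh = 76.26 kg/min × -1634 kJ/kg = -124610 kJ/min
|Q| = 2076.8 kW

Q_c = 2080 kJ/s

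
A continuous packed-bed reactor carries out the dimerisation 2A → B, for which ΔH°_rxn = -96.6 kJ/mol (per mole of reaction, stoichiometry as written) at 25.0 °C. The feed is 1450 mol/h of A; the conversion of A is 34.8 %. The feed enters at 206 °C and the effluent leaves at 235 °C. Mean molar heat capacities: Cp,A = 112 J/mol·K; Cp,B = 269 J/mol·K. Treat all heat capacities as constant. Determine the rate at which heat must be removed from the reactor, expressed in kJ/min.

Extent of reaction ξ = 0.348 × 1450 / 2 = 252.3 mol/h
Reaction term: ξ·ΔH°_rxn = 252.3 × -96.6 = -24372 kJ/h
Sensible, feed 206→25 °C: -29394 kJ/h
Outlet flows (mol/h): A 945.4, B 252.3
Sensible, products 25→235 °C: 36488 kJ/h
Q = ΔH = -17278 kJ/h = -4.7995 kW
Heat removed = 287.97 kJ/min

Q_out = 288 kJ/min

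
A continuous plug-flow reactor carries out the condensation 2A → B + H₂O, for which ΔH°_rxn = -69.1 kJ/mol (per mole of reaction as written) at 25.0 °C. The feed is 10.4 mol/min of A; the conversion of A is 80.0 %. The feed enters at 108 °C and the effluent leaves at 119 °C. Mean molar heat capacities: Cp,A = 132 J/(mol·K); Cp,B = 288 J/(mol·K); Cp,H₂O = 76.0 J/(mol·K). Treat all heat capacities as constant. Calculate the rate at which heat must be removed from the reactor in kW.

Q_out = 3.89 kW

Extent of reaction ξ = 0.800 × 10.4 / 2 = 4.16 mol/min
Reaction term: ξ·ΔH°_rxn = 4.16 × -69.1 = -287.46 kJ/min
Sensible, feed 108→25 °C: -113.94 kJ/min
Outlet flows (mol/min): A 2.08, B 4.16, H₂O 4.16
Sensible, products 25→119 °C: 168.15 kJ/min
Q = ΔH = -233.25 kJ/min = -3.8875 kW
Heat removed = 3.8875 kW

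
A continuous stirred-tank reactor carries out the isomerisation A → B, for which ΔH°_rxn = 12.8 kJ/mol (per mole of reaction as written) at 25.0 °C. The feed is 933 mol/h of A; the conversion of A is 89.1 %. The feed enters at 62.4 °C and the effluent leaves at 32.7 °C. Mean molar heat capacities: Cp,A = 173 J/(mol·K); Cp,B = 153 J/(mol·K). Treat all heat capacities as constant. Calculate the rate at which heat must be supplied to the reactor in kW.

Extent of reaction ξ = 0.891 × 933 = 831.3 mol/h
Reaction term: ξ·ΔH°_rxn = 831.3 × 12.8 = 10641 kJ/h
Sensible, feed 62.4→25 °C: -6036.7 kJ/h
Outlet flows (mol/h): A 101.7, B 831.3
Sensible, products 25→32.7 °C: 1114.8 kJ/h
Q = ΔH = 5718.8 kJ/h = 1.5886 kW
Heat supplied = 1.5886 kW

Q_in = 1.59 kW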